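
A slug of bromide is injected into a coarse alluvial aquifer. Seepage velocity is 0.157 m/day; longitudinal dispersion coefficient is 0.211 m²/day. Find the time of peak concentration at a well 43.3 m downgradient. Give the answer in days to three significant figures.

267 days

For the 1D instantaneous-source solution, setting ∂C/∂t = 0 at fixed x gives v²t² + 2Dt − x² = 0, so t = (√(D² + v²x²) − D)/v².
√(D² + v²x²) = √(0.211² + 0.157² × 43.3²) = 6.801; v² = 0.024649.
t = (6.801 − 0.211)/0.024649 = 267 days (vs. the pure-advection estimate x/v = 276 d).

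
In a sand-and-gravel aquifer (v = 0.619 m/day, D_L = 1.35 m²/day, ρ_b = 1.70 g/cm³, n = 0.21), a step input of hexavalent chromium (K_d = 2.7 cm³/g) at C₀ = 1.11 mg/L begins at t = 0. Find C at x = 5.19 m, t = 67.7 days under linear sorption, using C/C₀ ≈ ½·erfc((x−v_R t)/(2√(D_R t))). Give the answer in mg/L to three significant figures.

Retardation factor R = 1 + ρ_b·K_d/n = 1 + 1.70 × 2.7/0.21 = 22.86.
Sorption retards both mechanisms: v_R = v/R = 0.02708 m/day, D_R = D/R = 0.05906 m²/day.
v_R·t = 0.02708 × 67.7 = 1.833316 m; 2√(D_R t) = 3.999 m; argument = (5.19 − 1.833316)/3.999 = 0.8394.
C = C₀ × ½·erfc(0.8394) = 1.11 × 0.1176 = 0.131 mg/L.

0.131 mg/L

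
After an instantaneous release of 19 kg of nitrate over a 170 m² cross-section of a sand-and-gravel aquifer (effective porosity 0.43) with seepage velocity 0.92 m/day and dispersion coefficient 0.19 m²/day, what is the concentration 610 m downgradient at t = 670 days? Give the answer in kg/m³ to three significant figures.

0.00600 kg/m³

For an instantaneous plane source, C(x,t) = M/(n_e·A·√(4πDt)) · exp(−(x−vt)²/(4Dt)), with n_e·A the pore (flow) area.
Plume center vt = 0.92 × 670 = 616.4 m, so the well at 610 m is 6.4 m upgradient of the peak.
√(4πDt) = 40.00 m, giving peak height M/(n_e·A·√(4πDt)) = 19/(0.43 × 170 × 40.00) = 0.006498 kg/m³.
(x−vt)²/(4Dt) = (-6.4)²/(4 × 0.19 × 670) = 0.08044; exp(−0.08044) = 0.9227.
C = 0.006498 × 0.9227 = 0.00600 kg/m³.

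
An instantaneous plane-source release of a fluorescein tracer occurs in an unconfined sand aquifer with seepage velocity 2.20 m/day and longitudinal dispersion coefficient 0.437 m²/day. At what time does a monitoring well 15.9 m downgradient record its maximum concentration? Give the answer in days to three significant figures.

7.14 days

For the 1D instantaneous-source solution, setting ∂C/∂t = 0 at fixed x gives v²t² + 2Dt − x² = 0, so t = (√(D² + v²x²) − D)/v².
√(D² + v²x²) = √(0.437² + 2.20² × 15.9²) = 34.98; v² = 4.84.
t = (34.98 − 0.437)/4.84 = 7.14 days (vs. the pure-advection estimate x/v = 7.23 d).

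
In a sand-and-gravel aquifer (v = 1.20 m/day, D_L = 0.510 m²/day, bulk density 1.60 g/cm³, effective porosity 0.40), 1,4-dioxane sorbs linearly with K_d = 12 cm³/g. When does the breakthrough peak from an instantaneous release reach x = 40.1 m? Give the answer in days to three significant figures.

1620 days

Retardation factor R = 1 + ρ_b·K_d/n = 1 + 1.60 × 12/0.40 = 49.00.
Sorption retards both mechanisms: v_R = v/R = 0.02449 m/day, D_R = D/R = 0.01041 m²/day.
Peak time from v_R²t² + 2D_R t − x² = 0: t = (√(D_R² + v_R²x²) − D_R)/v_R².
√(D_R² + v_R²x²) = √(0.01041² + 0.02449² × 40.1²) = 0.9821; v_R² = 0.0005998.
t = (0.9821 − 0.01041)/0.0005998 = 1620 days.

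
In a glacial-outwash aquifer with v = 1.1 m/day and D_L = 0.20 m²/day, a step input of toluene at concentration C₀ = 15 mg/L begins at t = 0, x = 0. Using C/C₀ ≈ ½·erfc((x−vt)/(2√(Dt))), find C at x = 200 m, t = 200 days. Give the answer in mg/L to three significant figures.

14.8 mg/L

For a continuous step input, C/C₀ ≈ ½·erfc((x−vt)/(2√(Dt))).
vt = 1.1 × 200 = 220 m and 2√(Dt) = 2√(0.20 × 200) = 12.65 m.
Argument (x−vt)/(2√(Dt)) = (200 − 220)/12.65 = -1.581; ½·erfc(-1.581) = 0.9873.
C = 15 × 0.9873 = 14.8 mg/L.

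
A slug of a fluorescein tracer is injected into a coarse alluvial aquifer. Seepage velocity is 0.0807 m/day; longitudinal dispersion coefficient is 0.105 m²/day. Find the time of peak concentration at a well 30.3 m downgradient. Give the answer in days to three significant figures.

For the 1D instantaneous-source solution, setting ∂C/∂t = 0 at fixed x gives v²t² + 2Dt − x² = 0, so t = (√(D² + v²x²) − D)/v².
√(D² + v²x²) = √(0.105² + 0.0807² × 30.3²) = 2.447; v² = 0.00651249.
t = (2.447 − 0.105)/0.00651249 = 360 days (vs. the pure-advection estimate x/v = 375 d).

360 days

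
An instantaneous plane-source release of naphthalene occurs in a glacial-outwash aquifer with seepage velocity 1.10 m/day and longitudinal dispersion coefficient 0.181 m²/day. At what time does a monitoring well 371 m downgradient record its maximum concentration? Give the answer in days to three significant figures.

337 days

For the 1D instantaneous-source solution, setting ∂C/∂t = 0 at fixed x gives v²t² + 2Dt − x² = 0, so t = (√(D² + v²x²) − D)/v².
√(D² + v²x²) = √(0.181² + 1.10² × 371²) = 408.1; v² = 1.21.
t = (408.1 − 0.181)/1.21 = 337 days (vs. the pure-advection estimate x/v = 337 d).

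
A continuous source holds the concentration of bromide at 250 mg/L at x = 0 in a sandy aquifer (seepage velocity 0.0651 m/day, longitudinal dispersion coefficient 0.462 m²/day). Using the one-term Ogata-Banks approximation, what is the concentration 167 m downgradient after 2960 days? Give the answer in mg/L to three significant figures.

For a continuous step input, C/C₀ ≈ ½·erfc((x−vt)/(2√(Dt))).
vt = 0.0651 × 2960 = 192.696 m and 2√(Dt) = 2√(0.462 × 2960) = 73.96 m.
Argument (x−vt)/(2√(Dt)) = (167 − 192.696)/73.96 = -0.3474; ½·erfc(-0.3474) = 0.6884.
C = 250 × 0.6884 = 172 mg/L.

172 mg/L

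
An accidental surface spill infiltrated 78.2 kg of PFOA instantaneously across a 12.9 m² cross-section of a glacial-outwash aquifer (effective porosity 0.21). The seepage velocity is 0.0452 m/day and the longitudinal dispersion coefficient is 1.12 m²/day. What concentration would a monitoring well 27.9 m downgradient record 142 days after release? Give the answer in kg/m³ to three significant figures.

For an instantaneous plane source, C(x,t) = M/(n_e·A·√(4πDt)) · exp(−(x−vt)²/(4Dt)), with n_e·A the pore (flow) area.
Plume center vt = 0.0452 × 142 = 6.4184 m, so the well at 27.9 m is 21.4816 m downgradient of the peak.
√(4πDt) = 44.71 m, giving peak height M/(n_e·A·√(4πDt)) = 78.2/(0.21 × 12.9 × 44.71) = 0.6456 kg/m³.
(x−vt)²/(4Dt) = (21.4816)²/(4 × 1.12 × 142) = 0.7254; exp(−0.7254) = 0.4841.
C = 0.6456 × 0.4841 = 0.313 kg/m³.

0.313 kg/m³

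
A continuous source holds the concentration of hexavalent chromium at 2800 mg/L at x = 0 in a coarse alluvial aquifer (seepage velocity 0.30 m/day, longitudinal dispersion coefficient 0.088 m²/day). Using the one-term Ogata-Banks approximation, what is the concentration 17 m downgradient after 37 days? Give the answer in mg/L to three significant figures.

29.1 mg/L

For a continuous step input, C/C₀ ≈ ½·erfc((x−vt)/(2√(Dt))).
vt = 0.30 × 37 = 11.1 m and 2√(Dt) = 2√(0.088 × 37) = 3.609 m.
Argument (x−vt)/(2√(Dt)) = (17 − 11.1)/3.609 = 1.635; ½·erfc(1.635) = 0.01038.
C = 2800 × 0.01038 = 29.1 mg/L.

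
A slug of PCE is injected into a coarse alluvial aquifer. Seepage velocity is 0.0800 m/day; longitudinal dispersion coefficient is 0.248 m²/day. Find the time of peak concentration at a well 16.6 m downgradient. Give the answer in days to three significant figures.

For the 1D instantaneous-source solution, setting ∂C/∂t = 0 at fixed x gives v²t² + 2Dt − x² = 0, so t = (√(D² + v²x²) − D)/v².
√(D² + v²x²) = √(0.248² + 0.0800² × 16.6²) = 1.351; v² = 0.0064.
t = (1.351 − 0.248)/0.0064 = 172 days (vs. the pure-advection estimate x/v = 208 d).

172 days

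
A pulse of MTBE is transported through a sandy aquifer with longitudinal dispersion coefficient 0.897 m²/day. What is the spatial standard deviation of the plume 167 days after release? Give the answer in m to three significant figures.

Dispersive spreading gives a Gaussian with σ² = 2Dt; advection only shifts the center.
σ = √(2 × 0.897 × 167) = 17.3 m.

17.3 m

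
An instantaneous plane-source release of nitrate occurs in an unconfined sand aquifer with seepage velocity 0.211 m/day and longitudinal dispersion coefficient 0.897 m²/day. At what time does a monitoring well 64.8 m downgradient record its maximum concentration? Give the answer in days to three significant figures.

For the 1D instantaneous-source solution, setting ∂C/∂t = 0 at fixed x gives v²t² + 2Dt − x² = 0, so t = (√(D² + v²x²) − D)/v².
√(D² + v²x²) = √(0.897² + 0.211² × 64.8²) = 13.70; v² = 0.044521.
t = (13.70 − 0.897)/0.044521 = 288 days (vs. the pure-advection estimate x/v = 307 d).

288 days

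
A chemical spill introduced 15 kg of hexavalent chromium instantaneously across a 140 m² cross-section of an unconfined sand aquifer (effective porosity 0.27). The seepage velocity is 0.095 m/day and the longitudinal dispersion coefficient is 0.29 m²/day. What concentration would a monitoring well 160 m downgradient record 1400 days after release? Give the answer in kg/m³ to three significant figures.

For an instantaneous plane source, C(x,t) = M/(n_e·A·√(4πDt)) · exp(−(x−vt)²/(4Dt)), with n_e·A the pore (flow) area.
Plume center vt = 0.095 × 1400 = 133 m, so the well at 160 m is 27 m downgradient of the peak.
√(4πDt) = 71.43 m, giving peak height M/(n_e·A·√(4πDt)) = 15/(0.27 × 140 × 71.43) = 0.005555 kg/m³.
(x−vt)²/(4Dt) = (27)²/(4 × 0.29 × 1400) = 0.4489; exp(−0.4489) = 0.6383.
C = 0.005555 × 0.6383 = 0.00355 kg/m³.

0.00355 kg/m³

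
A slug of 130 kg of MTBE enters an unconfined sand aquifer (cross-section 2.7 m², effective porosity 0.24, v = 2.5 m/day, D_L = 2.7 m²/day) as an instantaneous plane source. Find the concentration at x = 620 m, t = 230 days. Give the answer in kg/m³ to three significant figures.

For an instantaneous plane source, C(x,t) = M/(n_e·A·√(4πDt)) · exp(−(x−vt)²/(4Dt)), with n_e·A the pore (flow) area.
Plume center vt = 2.5 × 230 = 575 m, so the well at 620 m is 45 m downgradient of the peak.
√(4πDt) = 88.34 m, giving peak height M/(n_e·A·√(4πDt)) = 130/(0.24 × 2.7 × 88.34) = 2.271 kg/m³.
(x−vt)²/(4Dt) = (45)²/(4 × 2.7 × 230) = 0.8152; exp(−0.8152) = 0.4426.
C = 2.271 × 0.4426 = 1.01 kg/m³.

1.01 kg/m³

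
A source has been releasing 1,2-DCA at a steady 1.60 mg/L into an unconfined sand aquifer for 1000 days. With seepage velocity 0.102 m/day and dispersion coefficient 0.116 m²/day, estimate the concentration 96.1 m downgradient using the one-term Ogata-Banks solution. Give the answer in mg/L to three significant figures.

For a continuous step input, C/C₀ ≈ ½·erfc((x−vt)/(2√(Dt))).
vt = 0.102 × 1000 = 102 m and 2√(Dt) = 2√(0.116 × 1000) = 21.54 m.
Argument (x−vt)/(2√(Dt)) = (96.1 − 102)/21.54 = -0.2739; ½·erfc(-0.2739) = 0.6508.
C = 1.60 × 0.6508 = 1.04 mg/L.

1.04 mg/L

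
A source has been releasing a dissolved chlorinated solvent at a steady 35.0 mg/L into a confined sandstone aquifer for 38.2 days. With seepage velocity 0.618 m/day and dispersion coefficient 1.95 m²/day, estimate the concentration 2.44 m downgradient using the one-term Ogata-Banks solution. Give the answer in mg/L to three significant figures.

For a continuous step input, C/C₀ ≈ ½·erfc((x−vt)/(2√(Dt))).
vt = 0.618 × 38.2 = 23.6076 m and 2√(Dt) = 2√(1.95 × 38.2) = 17.26 m.
Argument (x−vt)/(2√(Dt)) = (2.44 − 23.6076)/17.26 = -1.226; ½·erfc(-1.226) = 0.9585.
C = 35.0 × 0.9585 = 33.5 mg/L.

33.5 mg/L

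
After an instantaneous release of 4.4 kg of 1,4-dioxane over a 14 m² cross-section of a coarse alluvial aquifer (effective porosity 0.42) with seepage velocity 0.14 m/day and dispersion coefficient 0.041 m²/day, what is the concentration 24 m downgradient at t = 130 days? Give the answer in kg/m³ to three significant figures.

0.0189 kg/m³

For an instantaneous plane source, C(x,t) = M/(n_e·A·√(4πDt)) · exp(−(x−vt)²/(4Dt)), with n_e·A the pore (flow) area.
Plume center vt = 0.14 × 130 = 18.2 m, so the well at 24 m is 5.8 m downgradient of the peak.
√(4πDt) = 8.184 m, giving peak height M/(n_e·A·√(4πDt)) = 4.4/(0.42 × 14 × 8.184) = 0.09143 kg/m³.
(x−vt)²/(4Dt) = (5.8)²/(4 × 0.041 × 130) = 1.578; exp(−1.578) = 0.2064.
C = 0.09143 × 0.2064 = 0.0189 kg/m³.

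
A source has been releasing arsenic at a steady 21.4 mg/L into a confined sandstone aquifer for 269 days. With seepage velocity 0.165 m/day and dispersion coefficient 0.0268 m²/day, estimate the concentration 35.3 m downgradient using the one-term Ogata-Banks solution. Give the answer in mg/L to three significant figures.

21.2 mg/L

For a continuous step input, C/C₀ ≈ ½·erfc((x−vt)/(2√(Dt))).
vt = 0.165 × 269 = 44.385 m and 2√(Dt) = 2√(0.0268 × 269) = 5.370 m.
Argument (x−vt)/(2√(Dt)) = (35.3 − 44.385)/5.370 = -1.692; ½·erfc(-1.692) = 0.9916.
C = 21.4 × 0.9916 = 21.2 mg/L.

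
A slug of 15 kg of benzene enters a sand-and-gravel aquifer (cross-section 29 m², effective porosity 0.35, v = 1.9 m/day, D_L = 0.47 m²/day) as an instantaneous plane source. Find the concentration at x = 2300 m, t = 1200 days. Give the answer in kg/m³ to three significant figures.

For an instantaneous plane source, C(x,t) = M/(n_e·A·√(4πDt)) · exp(−(x−vt)²/(4Dt)), with n_e·A the pore (flow) area.
Plume center vt = 1.9 × 1200 = 2280 m, so the well at 2300 m is 20 m downgradient of the peak.
√(4πDt) = 84.19 m, giving peak height M/(n_e·A·√(4πDt)) = 15/(0.35 × 29 × 84.19) = 0.01755 kg/m³.
(x−vt)²/(4Dt) = (20)²/(4 × 0.47 × 1200) = 0.1773; exp(−0.1773) = 0.8375.
C = 0.01755 × 0.8375 = 0.0147 kg/m³.

0.0147 kg/m³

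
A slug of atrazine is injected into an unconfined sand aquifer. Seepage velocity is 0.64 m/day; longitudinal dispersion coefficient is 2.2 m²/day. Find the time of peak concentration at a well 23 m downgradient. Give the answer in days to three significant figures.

For the 1D instantaneous-source solution, setting ∂C/∂t = 0 at fixed x gives v²t² + 2Dt − x² = 0, so t = (√(D² + v²x²) − D)/v².
√(D² + v²x²) = √(2.2² + 0.64² × 23²) = 14.88; v² = 0.4096.
t = (14.88 − 2.2)/0.4096 = 31.0 days (vs. the pure-advection estimate x/v = 35.9 d).

31.0 days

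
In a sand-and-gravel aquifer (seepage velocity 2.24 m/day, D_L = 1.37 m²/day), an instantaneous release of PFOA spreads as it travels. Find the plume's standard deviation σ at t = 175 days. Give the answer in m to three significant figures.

21.9 m

Dispersive spreading gives a Gaussian with σ² = 2Dt; advection only shifts the center.
σ = √(2 × 1.37 × 175) = 21.9 m.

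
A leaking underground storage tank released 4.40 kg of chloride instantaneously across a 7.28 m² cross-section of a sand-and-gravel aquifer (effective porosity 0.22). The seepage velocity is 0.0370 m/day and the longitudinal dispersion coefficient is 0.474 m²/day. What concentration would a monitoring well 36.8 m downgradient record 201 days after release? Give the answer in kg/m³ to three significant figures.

0.00827 kg/m³

For an instantaneous plane source, C(x,t) = M/(n_e·A·√(4πDt)) · exp(−(x−vt)²/(4Dt)), with n_e·A the pore (flow) area.
Plume center vt = 0.0370 × 201 = 7.437 m, so the well at 36.8 m is 29.363 m downgradient of the peak.
√(4πDt) = 34.60 m, giving peak height M/(n_e·A·√(4πDt)) = 4.40/(0.22 × 7.28 × 34.60) = 0.07940 kg/m³.
(x−vt)²/(4Dt) = (29.363)²/(4 × 0.474 × 201) = 2.262; exp(−2.262) = 0.1041.
C = 0.07940 × 0.1041 = 0.00827 kg/m³.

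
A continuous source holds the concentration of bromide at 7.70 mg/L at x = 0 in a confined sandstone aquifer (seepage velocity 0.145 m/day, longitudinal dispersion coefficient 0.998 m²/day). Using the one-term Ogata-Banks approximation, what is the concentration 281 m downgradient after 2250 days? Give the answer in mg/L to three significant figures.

5.78 mg/L

For a continuous step input, C/C₀ ≈ ½·erfc((x−vt)/(2√(Dt))).
vt = 0.145 × 2250 = 326.25 m and 2√(Dt) = 2√(0.998 × 2250) = 94.77 m.
Argument (x−vt)/(2√(Dt)) = (281 − 326.25)/94.77 = -0.4775; ½·erfc(-0.4775) = 0.7503.
C = 7.70 × 0.7503 = 5.78 mg/L.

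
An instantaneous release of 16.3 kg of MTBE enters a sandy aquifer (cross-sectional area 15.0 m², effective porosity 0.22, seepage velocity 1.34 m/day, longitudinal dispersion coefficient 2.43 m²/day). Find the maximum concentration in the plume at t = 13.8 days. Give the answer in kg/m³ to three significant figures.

The peak of an instantaneous 1D plume sits at x = vt; there the Gaussian factor is 1 and C_max = M/(n_e·A·√(4πDt)), where n_e·A is the pore area the mass is dissolved in.
√(4πDt) = √(4π × 2.43 × 13.8) = 20.53 m, so C_max = 16.3/(0.22 × 15.0 × 20.53) = 0.241 kg/m³.

0.241 kg/m³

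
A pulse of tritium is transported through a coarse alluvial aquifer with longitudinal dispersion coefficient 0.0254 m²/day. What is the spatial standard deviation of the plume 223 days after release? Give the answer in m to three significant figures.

3.37 m

Dispersive spreading gives a Gaussian with σ² = 2Dt; advection only shifts the center.
σ = √(2 × 0.0254 × 223) = 3.37 m.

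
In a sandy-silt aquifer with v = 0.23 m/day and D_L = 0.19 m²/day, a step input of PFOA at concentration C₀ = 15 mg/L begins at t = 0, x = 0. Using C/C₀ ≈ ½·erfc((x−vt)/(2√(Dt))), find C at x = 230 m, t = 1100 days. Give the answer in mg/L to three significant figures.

13.0 mg/L

For a continuous step input, C/C₀ ≈ ½·erfc((x−vt)/(2√(Dt))).
vt = 0.23 × 1100 = 253 m and 2√(Dt) = 2√(0.19 × 1100) = 28.91 m.
Argument (x−vt)/(2√(Dt)) = (230 − 253)/28.91 = -0.7956; ½·erfc(-0.7956) = 0.8697.
C = 15 × 0.8697 = 13.0 mg/L.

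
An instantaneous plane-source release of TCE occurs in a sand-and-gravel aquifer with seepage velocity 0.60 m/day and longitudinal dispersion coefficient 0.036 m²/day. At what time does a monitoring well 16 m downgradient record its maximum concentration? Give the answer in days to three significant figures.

26.6 days

For the 1D instantaneous-source solution, setting ∂C/∂t = 0 at fixed x gives v²t² + 2Dt − x² = 0, so t = (√(D² + v²x²) − D)/v².
√(D² + v²x²) = √(0.036² + 0.60² × 16²) = 9.600; v² = 0.36.
t = (9.600 − 0.036)/0.36 = 26.6 days (vs. the pure-advection estimate x/v = 26.7 d).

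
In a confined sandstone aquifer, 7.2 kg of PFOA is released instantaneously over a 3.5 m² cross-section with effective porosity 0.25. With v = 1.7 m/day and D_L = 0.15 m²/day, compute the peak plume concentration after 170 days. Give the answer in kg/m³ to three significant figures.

The peak of an instantaneous 1D plume sits at x = vt; there the Gaussian factor is 1 and C_max = M/(n_e·A·√(4πDt)), where n_e·A is the pore area the mass is dissolved in.
√(4πDt) = √(4π × 0.15 × 170) = 17.90 m, so C_max = 7.2/(0.25 × 3.5 × 17.90) = 0.460 kg/m³.

0.460 kg/m³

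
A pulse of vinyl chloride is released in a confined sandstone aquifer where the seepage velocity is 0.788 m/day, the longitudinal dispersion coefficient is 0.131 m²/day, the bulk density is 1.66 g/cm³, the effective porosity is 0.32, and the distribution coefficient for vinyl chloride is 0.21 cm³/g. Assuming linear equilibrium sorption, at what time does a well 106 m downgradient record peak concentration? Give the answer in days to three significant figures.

Retardation factor R = 1 + ρ_b·K_d/n = 1 + 1.66 × 0.21/0.32 = 2.089.
Sorption retards both mechanisms: v_R = v/R = 0.3772 m/day, D_R = D/R = 0.06271 m²/day.
Peak time from v_R²t² + 2D_R t − x² = 0: t = (√(D_R² + v_R²x²) − D_R)/v_R².
√(D_R² + v_R²x²) = √(0.06271² + 0.3772² × 106²) = 39.98; v_R² = 0.1423.
t = (39.98 − 0.06271)/0.1423 = 281 days.

281 days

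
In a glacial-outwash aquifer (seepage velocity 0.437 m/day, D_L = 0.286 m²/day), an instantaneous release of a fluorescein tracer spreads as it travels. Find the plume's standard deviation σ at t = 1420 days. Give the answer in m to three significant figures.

Dispersive spreading gives a Gaussian with σ² = 2Dt; advection only shifts the center.
σ = √(2 × 0.286 × 1420) = 28.5 m.

28.5 m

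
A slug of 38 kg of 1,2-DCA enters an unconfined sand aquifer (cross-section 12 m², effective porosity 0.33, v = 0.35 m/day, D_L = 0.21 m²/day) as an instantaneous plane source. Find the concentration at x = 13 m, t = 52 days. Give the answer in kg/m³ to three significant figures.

For an instantaneous plane source, C(x,t) = M/(n_e·A·√(4πDt)) · exp(−(x−vt)²/(4Dt)), with n_e·A the pore (flow) area.
Plume center vt = 0.35 × 52 = 18.2 m, so the well at 13 m is 5.2 m upgradient of the peak.
√(4πDt) = 11.71 m, giving peak height M/(n_e·A·√(4πDt)) = 38/(0.33 × 12 × 11.71) = 0.8195 kg/m³.
(x−vt)²/(4Dt) = (-5.2)²/(4 × 0.21 × 52) = 0.6190; exp(−0.6190) = 0.5385.
C = 0.8195 × 0.5385 = 0.441 kg/m³.

0.441 kg/m³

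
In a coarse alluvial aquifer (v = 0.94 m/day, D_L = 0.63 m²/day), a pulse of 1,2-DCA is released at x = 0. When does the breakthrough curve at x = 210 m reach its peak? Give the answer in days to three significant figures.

For the 1D instantaneous-source solution, setting ∂C/∂t = 0 at fixed x gives v²t² + 2Dt − x² = 0, so t = (√(D² + v²x²) − D)/v².
√(D² + v²x²) = √(0.63² + 0.94² × 210²) = 197.4; v² = 0.8836.
t = (197.4 − 0.63)/0.8836 = 223 days (vs. the pure-advection estimate x/v = 223 d).

223 days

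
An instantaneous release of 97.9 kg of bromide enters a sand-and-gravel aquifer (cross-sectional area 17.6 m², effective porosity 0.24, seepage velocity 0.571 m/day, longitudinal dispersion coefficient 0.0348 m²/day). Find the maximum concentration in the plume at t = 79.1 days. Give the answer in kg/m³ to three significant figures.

3.94 kg/m³

The peak of an instantaneous 1D plume sits at x = vt; there the Gaussian factor is 1 and C_max = M/(n_e·A·√(4πDt)), where n_e·A is the pore area the mass is dissolved in.
√(4πDt) = √(4π × 0.0348 × 79.1) = 5.881 m, so C_max = 97.9/(0.24 × 17.6 × 5.881) = 3.94 kg/m³.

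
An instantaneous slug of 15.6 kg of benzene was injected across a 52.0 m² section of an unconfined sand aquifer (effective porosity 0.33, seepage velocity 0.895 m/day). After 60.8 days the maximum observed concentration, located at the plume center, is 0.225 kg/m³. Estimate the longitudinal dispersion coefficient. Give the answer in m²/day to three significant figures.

At the plume center C_max = M/(n_e·A·√(4πDt)), so D = M²/(4πt·(n_e·A·C_max)²).
n_e·A·C_max = 0.33 × 52.0 × 0.225 = 3.861 kg/m.
D = 15.6²/(4π × 60.8 × 3.861²) = 0.0214 m²/day.

0.0214 m²/day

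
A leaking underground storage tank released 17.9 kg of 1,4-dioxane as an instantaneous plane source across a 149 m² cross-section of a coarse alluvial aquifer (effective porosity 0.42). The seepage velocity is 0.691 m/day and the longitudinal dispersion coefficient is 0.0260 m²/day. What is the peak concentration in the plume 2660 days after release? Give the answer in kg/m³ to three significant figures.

The peak of an instantaneous 1D plume sits at x = vt; there the Gaussian factor is 1 and C_max = M/(n_e·A·√(4πDt)), where n_e·A is the pore area the mass is dissolved in.
√(4πDt) = √(4π × 0.0260 × 2660) = 29.48 m, so C_max = 17.9/(0.42 × 149 × 29.48) = 0.00970 kg/m³.

0.00970 kg/m³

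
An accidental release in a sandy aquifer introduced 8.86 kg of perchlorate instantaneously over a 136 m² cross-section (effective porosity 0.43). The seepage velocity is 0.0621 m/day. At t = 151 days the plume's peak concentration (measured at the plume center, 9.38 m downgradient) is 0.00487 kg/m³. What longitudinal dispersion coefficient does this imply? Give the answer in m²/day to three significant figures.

0.510 m²/day

At the plume center C_max = M/(n_e·A·√(4πDt)), so D = M²/(4πt·(n_e·A·C_max)²).
n_e·A·C_max = 0.43 × 136 × 0.00487 = 0.2848 kg/m.
D = 8.86²/(4π × 151 × 0.2848²) = 0.510 m²/day.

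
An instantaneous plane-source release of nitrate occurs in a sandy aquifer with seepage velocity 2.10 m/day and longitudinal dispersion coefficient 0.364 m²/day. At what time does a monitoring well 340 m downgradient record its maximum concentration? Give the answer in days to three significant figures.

For the 1D instantaneous-source solution, setting ∂C/∂t = 0 at fixed x gives v²t² + 2Dt − x² = 0, so t = (√(D² + v²x²) − D)/v².
√(D² + v²x²) = √(0.364² + 2.10² × 340²) = 714.0; v² = 4.41.
t = (714.0 − 0.364)/4.41 = 162 days (vs. the pure-advection estimate x/v = 162 d).

162 days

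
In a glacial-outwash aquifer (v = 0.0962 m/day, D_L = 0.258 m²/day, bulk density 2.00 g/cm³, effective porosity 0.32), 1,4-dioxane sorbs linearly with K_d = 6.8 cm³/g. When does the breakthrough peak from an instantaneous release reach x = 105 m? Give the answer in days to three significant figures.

Retardation factor R = 1 + ρ_b·K_d/n = 1 + 2.00 × 6.8/0.32 = 43.50.
Sorption retards both mechanisms: v_R = v/R = 0.002211 m/day, D_R = D/R = 0.005931 m²/day.
Peak time from v_R²t² + 2D_R t − x² = 0: t = (√(D_R² + v_R²x²) − D_R)/v_R².
√(D_R² + v_R²x²) = √(0.005931² + 0.002211² × 105²) = 0.2322; v_R² = 4.889e-06.
t = (0.2322 − 0.005931)/4.889e-06 = 46300 days.

46300 days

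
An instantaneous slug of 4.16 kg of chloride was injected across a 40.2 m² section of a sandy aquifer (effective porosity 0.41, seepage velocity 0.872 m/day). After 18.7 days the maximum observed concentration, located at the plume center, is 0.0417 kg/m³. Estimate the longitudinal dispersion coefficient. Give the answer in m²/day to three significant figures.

At the plume center C_max = M/(n_e·A·√(4πDt)), so D = M²/(4πt·(n_e·A·C_max)²).
n_e·A·C_max = 0.41 × 40.2 × 0.0417 = 0.6873 kg/m.
D = 4.16²/(4π × 18.7 × 0.6873²) = 0.156 m²/day.

0.156 m²/day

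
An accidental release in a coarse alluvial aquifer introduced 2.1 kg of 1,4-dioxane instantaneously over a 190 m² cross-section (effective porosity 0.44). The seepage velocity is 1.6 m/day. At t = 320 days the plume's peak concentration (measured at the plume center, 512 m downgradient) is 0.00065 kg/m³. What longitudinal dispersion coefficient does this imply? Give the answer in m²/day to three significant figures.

0.371 m²/day

At the plume center C_max = M/(n_e·A·√(4πDt)), so D = M²/(4πt·(n_e·A·C_max)²).
n_e·A·C_max = 0.44 × 190 × 0.00065 = 0.05434 kg/m.
D = 2.1²/(4π × 320 × 0.05434²) = 0.371 m²/day.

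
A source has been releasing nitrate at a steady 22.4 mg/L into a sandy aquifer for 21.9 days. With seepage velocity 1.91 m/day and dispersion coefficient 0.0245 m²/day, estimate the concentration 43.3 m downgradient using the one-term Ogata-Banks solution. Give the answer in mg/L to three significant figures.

1.74 mg/L

For a continuous step input, C/C₀ ≈ ½·erfc((x−vt)/(2√(Dt))).
vt = 1.91 × 21.9 = 41.829 m and 2√(Dt) = 2√(0.0245 × 21.9) = 1.465 m.
Argument (x−vt)/(2√(Dt)) = (43.3 − 41.829)/1.465 = 1.004; ½·erfc(1.004) = 0.07782.
C = 22.4 × 0.07782 = 1.74 mg/L.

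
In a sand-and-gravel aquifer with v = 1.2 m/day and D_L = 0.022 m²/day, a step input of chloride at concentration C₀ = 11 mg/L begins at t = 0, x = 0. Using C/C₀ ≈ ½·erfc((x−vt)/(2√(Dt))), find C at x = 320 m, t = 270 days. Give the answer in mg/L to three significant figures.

For a continuous step input, C/C₀ ≈ ½·erfc((x−vt)/(2√(Dt))).
vt = 1.2 × 270 = 324 m and 2√(Dt) = 2√(0.022 × 270) = 4.874 m.
Argument (x−vt)/(2√(Dt)) = (320 − 324)/4.874 = -0.8207; ½·erfc(-0.8207) = 0.8771.
C = 11 × 0.8771 = 9.65 mg/L.

9.65 mg/L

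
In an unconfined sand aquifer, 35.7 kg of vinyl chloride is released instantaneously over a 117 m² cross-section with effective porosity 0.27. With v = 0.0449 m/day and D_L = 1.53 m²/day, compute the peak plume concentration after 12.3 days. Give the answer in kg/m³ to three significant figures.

The peak of an instantaneous 1D plume sits at x = vt; there the Gaussian factor is 1 and C_max = M/(n_e·A·√(4πDt)), where n_e·A is the pore area the mass is dissolved in.
√(4πDt) = √(4π × 1.53 × 12.3) = 15.38 m, so C_max = 35.7/(0.27 × 117 × 15.38) = 0.0735 kg/m³.

0.0735 kg/m³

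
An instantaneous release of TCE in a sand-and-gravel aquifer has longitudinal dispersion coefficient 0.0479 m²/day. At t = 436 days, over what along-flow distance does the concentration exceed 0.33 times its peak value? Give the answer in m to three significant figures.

The plume is Gaussian with σ = √(2Dt) = √(2 × 0.0479 × 436) = 6.463 m.
C/C_peak = exp(−Δx²/(2σ²)) = 0.33 ⇒ Δx = σ·√(−2 ln 0.33) = 6.463 × 1.489 = 9.623 m.
Width = 2Δx = 19.2 m.

19.2 m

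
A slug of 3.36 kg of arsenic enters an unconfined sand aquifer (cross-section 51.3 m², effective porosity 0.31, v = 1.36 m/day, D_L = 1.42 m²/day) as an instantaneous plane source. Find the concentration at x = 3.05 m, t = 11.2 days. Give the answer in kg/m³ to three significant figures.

For an instantaneous plane source, C(x,t) = M/(n_e·A·√(4πDt)) · exp(−(x−vt)²/(4Dt)), with n_e·A the pore (flow) area.
Plume center vt = 1.36 × 11.2 = 15.232 m, so the well at 3.05 m is 12.182 m upgradient of the peak.
√(4πDt) = 14.14 m, giving peak height M/(n_e·A·√(4πDt)) = 3.36/(0.31 × 51.3 × 14.14) = 0.01494 kg/m³.
(x−vt)²/(4Dt) = (-12.182)²/(4 × 1.42 × 11.2) = 2.333; exp(−2.333) = 0.09700.
C = 0.01494 × 0.09700 = 0.00145 kg/m³.

0.00145 kg/m³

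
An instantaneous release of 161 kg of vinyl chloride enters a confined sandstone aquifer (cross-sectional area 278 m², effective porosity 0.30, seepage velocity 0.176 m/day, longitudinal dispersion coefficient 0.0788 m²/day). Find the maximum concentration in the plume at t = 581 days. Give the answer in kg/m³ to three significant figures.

0.0805 kg/m³

The peak of an instantaneous 1D plume sits at x = vt; there the Gaussian factor is 1 and C_max = M/(n_e·A·√(4πDt)), where n_e·A is the pore area the mass is dissolved in.
√(4πDt) = √(4π × 0.0788 × 581) = 23.99 m, so C_max = 161/(0.30 × 278 × 23.99) = 0.0805 kg/m³.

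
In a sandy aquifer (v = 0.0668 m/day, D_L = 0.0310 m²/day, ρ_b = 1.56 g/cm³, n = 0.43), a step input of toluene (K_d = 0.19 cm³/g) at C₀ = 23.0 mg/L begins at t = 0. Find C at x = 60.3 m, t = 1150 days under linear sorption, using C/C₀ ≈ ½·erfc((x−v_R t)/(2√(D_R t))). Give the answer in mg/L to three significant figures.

0.259 mg/L

Retardation factor R = 1 + ρ_b·K_d/n = 1 + 1.56 × 0.19/0.43 = 1.689.
Sorption retards both mechanisms: v_R = v/R = 0.03955 m/day, D_R = D/R = 0.01835 m²/day.
v_R·t = 0.03955 × 1150 = 45.4825 m; 2√(D_R t) = 9.187 m; argument = (60.3 − 45.4825)/9.187 = 1.613.
C = C₀ × ½·erfc(1.613) = 23.0 × 0.01127 = 0.259 mg/L.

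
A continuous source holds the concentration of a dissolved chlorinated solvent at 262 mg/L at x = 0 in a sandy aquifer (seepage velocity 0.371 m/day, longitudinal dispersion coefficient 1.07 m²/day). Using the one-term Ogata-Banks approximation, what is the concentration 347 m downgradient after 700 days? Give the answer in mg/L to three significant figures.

3.16 mg/L

For a continuous step input, C/C₀ ≈ ½·erfc((x−vt)/(2√(Dt))).
vt = 0.371 × 700 = 259.7 m and 2√(Dt) = 2√(1.07 × 700) = 54.74 m.
Argument (x−vt)/(2√(Dt)) = (347 − 259.7)/54.74 = 1.595; ½·erfc(1.595) = 0.01205.
C = 262 × 0.01205 = 3.16 mg/L.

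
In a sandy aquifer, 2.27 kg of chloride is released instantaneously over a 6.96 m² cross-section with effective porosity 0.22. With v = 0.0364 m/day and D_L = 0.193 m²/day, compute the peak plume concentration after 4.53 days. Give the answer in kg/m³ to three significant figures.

The peak of an instantaneous 1D plume sits at x = vt; there the Gaussian factor is 1 and C_max = M/(n_e·A·√(4πDt)), where n_e·A is the pore area the mass is dissolved in.
√(4πDt) = √(4π × 0.193 × 4.53) = 3.315 m, so C_max = 2.27/(0.22 × 6.96 × 3.315) = 0.447 kg/m³.

0.447 kg/m³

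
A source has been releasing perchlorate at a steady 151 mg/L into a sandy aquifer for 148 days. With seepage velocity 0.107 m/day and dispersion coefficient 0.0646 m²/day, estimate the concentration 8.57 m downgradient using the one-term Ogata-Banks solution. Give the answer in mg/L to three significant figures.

For a continuous step input, C/C₀ ≈ ½·erfc((x−vt)/(2√(Dt))).
vt = 0.107 × 148 = 15.836 m and 2√(Dt) = 2√(0.0646 × 148) = 6.184 m.
Argument (x−vt)/(2√(Dt)) = (8.57 − 15.836)/6.184 = -1.175; ½·erfc(-1.175) = 0.9517.
C = 151 × 0.9517 = 144 mg/L.

144 mg/L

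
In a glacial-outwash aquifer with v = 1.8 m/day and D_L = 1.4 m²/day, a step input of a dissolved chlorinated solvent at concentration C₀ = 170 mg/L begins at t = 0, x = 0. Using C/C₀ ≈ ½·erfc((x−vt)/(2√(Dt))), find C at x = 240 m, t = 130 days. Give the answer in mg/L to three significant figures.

For a continuous step input, C/C₀ ≈ ½·erfc((x−vt)/(2√(Dt))).
vt = 1.8 × 130 = 234 m and 2√(Dt) = 2√(1.4 × 130) = 26.98 m.
Argument (x−vt)/(2√(Dt)) = (240 − 234)/26.98 = 0.2224; ½·erfc(0.2224) = 0.3766.
C = 170 × 0.3766 = 64.0 mg/L.

64.0 mg/L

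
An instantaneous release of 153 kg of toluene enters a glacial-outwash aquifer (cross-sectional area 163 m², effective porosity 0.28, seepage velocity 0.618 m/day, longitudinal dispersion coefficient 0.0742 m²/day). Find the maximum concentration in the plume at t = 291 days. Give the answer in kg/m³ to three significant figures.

The peak of an instantaneous 1D plume sits at x = vt; there the Gaussian factor is 1 and C_max = M/(n_e·A·√(4πDt)), where n_e·A is the pore area the mass is dissolved in.
√(4πDt) = √(4π × 0.0742 × 291) = 16.47 m, so C_max = 153/(0.28 × 163 × 16.47) = 0.204 kg/m³.

0.204 kg/m³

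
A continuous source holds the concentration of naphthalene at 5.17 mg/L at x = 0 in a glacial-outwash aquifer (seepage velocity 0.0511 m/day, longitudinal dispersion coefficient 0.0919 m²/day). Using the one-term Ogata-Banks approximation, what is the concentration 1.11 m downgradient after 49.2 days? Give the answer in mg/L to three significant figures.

For a continuous step input, C/C₀ ≈ ½·erfc((x−vt)/(2√(Dt))).
vt = 0.0511 × 49.2 = 2.51412 m and 2√(Dt) = 2√(0.0919 × 49.2) = 4.253 m.
Argument (x−vt)/(2√(Dt)) = (1.11 − 2.51412)/4.253 = -0.3301; ½·erfc(-0.3301) = 0.6797.
C = 5.17 × 0.6797 = 3.51 mg/L.

3.51 mg/L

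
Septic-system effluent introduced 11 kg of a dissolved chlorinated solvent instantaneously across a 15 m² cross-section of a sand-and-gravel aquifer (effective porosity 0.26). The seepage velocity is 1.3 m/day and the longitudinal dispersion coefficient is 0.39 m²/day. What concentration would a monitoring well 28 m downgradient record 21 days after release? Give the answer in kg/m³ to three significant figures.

For an instantaneous plane source, C(x,t) = M/(n_e·A·√(4πDt)) · exp(−(x−vt)²/(4Dt)), with n_e·A the pore (flow) area.
Plume center vt = 1.3 × 21 = 27.3 m, so the well at 28 m is 0.7 m downgradient of the peak.
√(4πDt) = 10.14 m, giving peak height M/(n_e·A·√(4πDt)) = 11/(0.26 × 15 × 10.14) = 0.2782 kg/m³.
(x−vt)²/(4Dt) = (0.7)²/(4 × 0.39 × 21) = 0.01496; exp(−0.01496) = 0.9852.
C = 0.2782 × 0.9852 = 0.274 kg/m³.

0.274 kg/m³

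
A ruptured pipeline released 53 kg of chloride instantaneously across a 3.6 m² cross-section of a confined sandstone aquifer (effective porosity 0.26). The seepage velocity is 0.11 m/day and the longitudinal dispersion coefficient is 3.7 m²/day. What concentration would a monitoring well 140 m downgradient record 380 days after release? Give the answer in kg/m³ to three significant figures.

0.0767 kg/m³

For an instantaneous plane source, C(x,t) = M/(n_e·A·√(4πDt)) · exp(−(x−vt)²/(4Dt)), with n_e·A the pore (flow) area.
Plume center vt = 0.11 × 380 = 41.8 m, so the well at 140 m is 98.2 m downgradient of the peak.
√(4πDt) = 132.9 m, giving peak height M/(n_e·A·√(4πDt)) = 53/(0.26 × 3.6 × 132.9) = 0.4261 kg/m³.
(x−vt)²/(4Dt) = (98.2)²/(4 × 3.7 × 380) = 1.715; exp(−1.715) = 0.1800.
C = 0.4261 × 0.1800 = 0.0767 kg/m³.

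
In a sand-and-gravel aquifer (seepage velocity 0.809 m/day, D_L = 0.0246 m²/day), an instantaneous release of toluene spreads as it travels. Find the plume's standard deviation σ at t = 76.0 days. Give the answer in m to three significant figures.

Dispersive spreading gives a Gaussian with σ² = 2Dt; advection only shifts the center.
σ = √(2 × 0.0246 × 76.0) = 1.93 m.

1.93 m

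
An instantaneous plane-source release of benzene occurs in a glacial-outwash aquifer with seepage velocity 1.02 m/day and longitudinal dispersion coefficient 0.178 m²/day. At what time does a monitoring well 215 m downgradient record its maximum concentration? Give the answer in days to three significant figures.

211 days

For the 1D instantaneous-source solution, setting ∂C/∂t = 0 at fixed x gives v²t² + 2Dt − x² = 0, so t = (√(D² + v²x²) − D)/v².
√(D² + v²x²) = √(0.178² + 1.02² × 215²) = 219.3; v² = 1.0404.
t = (219.3 − 0.178)/1.0404 = 211 days (vs. the pure-advection estimate x/v = 211 d).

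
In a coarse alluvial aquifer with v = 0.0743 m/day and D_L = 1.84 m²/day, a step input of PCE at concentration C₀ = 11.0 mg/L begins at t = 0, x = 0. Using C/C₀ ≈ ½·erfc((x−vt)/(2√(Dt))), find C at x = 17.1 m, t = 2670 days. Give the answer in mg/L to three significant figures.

10.6 mg/L

For a continuous step input, C/C₀ ≈ ½·erfc((x−vt)/(2√(Dt))).
vt = 0.0743 × 2670 = 198.381 m and 2√(Dt) = 2√(1.84 × 2670) = 140.2 m.
Argument (x−vt)/(2√(Dt)) = (17.1 − 198.381)/140.2 = -1.293; ½·erfc(-1.293) = 0.9663.
C = 11.0 × 0.9663 = 10.6 mg/L.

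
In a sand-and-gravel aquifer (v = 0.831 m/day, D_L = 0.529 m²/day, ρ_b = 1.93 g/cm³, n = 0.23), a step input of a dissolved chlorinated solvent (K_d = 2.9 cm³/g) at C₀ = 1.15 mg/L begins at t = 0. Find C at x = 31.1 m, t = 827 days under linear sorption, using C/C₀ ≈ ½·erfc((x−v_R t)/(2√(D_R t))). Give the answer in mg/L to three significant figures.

0.287 mg/L

Retardation factor R = 1 + ρ_b·K_d/n = 1 + 1.93 × 2.9/0.23 = 25.33.
Sorption retards both mechanisms: v_R = v/R = 0.03281 m/day, D_R = D/R = 0.02088 m²/day.
v_R·t = 0.03281 × 827 = 27.13387 m; 2√(D_R t) = 8.311 m; argument = (31.1 − 27.13387)/8.311 = 0.4772.
C = C₀ × ½·erfc(0.4772) = 1.15 × 0.2499 = 0.287 mg/L.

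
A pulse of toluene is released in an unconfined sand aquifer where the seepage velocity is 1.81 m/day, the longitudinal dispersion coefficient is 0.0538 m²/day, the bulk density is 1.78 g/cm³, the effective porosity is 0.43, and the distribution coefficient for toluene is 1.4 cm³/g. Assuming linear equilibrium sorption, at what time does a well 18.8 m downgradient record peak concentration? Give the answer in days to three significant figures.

70.5 days

Retardation factor R = 1 + ρ_b·K_d/n = 1 + 1.78 × 1.4/0.43 = 6.795.
Sorption retards both mechanisms: v_R = v/R = 0.2664 m/day, D_R = D/R = 0.007918 m²/day.
Peak time from v_R²t² + 2D_R t − x² = 0: t = (√(D_R² + v_R²x²) − D_R)/v_R².
√(D_R² + v_R²x²) = √(0.007918² + 0.2664² × 18.8²) = 5.008; v_R² = 0.07097.
t = (5.008 − 0.007918)/0.07097 = 70.5 days.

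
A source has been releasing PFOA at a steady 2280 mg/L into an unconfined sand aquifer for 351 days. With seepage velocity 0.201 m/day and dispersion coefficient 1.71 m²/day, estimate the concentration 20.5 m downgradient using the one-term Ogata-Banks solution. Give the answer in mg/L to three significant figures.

For a continuous step input, C/C₀ ≈ ½·erfc((x−vt)/(2√(Dt))).
vt = 0.201 × 351 = 70.551 m and 2√(Dt) = 2√(1.71 × 351) = 49.00 m.
Argument (x−vt)/(2√(Dt)) = (20.5 − 70.551)/49.00 = -1.021; ½·erfc(-1.021) = 0.9256.
C = 2280 × 0.9256 = 2110 mg/L.

2110 mg/L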